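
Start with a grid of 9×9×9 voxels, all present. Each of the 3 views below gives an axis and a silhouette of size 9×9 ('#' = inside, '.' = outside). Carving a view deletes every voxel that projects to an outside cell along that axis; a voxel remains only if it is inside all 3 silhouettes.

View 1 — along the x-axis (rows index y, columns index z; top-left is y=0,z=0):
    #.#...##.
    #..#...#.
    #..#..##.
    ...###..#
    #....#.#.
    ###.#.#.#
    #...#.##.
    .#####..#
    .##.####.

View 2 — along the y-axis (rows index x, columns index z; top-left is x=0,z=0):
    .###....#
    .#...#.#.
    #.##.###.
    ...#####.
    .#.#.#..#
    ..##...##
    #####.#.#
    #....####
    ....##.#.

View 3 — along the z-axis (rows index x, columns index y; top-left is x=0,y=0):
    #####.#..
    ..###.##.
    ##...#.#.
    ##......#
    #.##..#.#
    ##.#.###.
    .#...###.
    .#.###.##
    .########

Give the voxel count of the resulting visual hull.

voxel count = 96

start: 9×9×9 = 729 voxels
after view 1 [x-axis, 40 of 81 cells solid] → remaining = 360
after view 2 [y-axis, 41 of 81 cells solid] → remaining = 180
after view 3 [z-axis, 47 of 81 cells solid] → remaining = 96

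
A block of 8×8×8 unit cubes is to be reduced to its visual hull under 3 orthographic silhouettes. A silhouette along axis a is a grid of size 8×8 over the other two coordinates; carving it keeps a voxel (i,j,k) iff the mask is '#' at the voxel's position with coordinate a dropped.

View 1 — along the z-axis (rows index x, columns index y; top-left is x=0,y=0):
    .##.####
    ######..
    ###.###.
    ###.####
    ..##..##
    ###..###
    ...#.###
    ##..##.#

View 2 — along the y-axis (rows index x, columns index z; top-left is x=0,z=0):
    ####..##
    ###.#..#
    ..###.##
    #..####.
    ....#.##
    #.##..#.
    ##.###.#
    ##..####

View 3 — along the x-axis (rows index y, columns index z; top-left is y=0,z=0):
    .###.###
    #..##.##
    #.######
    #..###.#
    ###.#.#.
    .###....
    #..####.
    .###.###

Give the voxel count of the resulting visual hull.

147 voxels

start: 8×8×8 = 512 voxels
carve view 1 (along z, XY-mask fill 44/64): 352 voxels remain
carve view 2 (along y, XZ-mask fill 40/64): 221 voxels remain
carve view 3 (along x, YZ-mask fill 42/64): 147 voxels remain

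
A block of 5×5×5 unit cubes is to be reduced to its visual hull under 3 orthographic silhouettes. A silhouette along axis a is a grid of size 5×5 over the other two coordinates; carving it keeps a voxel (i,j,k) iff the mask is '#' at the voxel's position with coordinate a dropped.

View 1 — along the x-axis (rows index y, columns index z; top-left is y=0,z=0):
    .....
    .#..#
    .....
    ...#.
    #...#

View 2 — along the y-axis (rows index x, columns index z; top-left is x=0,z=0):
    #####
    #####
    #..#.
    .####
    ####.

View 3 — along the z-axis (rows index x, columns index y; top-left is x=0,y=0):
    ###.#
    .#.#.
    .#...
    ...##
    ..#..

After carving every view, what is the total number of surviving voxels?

full grid |V| = 125
[1] x-view keeps 5 columns → grid now 25
[2] y-view keeps 20 columns → grid now 19
[3] z-view keeps 10 columns → grid now 9

remaining voxels: 9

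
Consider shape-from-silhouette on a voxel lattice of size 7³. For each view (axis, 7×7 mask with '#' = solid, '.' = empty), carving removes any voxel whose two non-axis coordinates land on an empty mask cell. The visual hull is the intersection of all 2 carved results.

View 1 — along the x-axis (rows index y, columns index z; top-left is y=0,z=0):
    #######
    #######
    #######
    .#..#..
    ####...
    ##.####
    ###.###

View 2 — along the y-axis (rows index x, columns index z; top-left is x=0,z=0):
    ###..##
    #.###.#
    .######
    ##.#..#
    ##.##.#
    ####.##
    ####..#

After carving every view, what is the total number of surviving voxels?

|visual hull| = 201

start: 7×7×7 = 343 voxels
  1. axis=0 (YZ plane), |mask|=39  ⇒  voxels=273
  2. axis=1 (XZ plane), |mask|=36  ⇒  voxels=201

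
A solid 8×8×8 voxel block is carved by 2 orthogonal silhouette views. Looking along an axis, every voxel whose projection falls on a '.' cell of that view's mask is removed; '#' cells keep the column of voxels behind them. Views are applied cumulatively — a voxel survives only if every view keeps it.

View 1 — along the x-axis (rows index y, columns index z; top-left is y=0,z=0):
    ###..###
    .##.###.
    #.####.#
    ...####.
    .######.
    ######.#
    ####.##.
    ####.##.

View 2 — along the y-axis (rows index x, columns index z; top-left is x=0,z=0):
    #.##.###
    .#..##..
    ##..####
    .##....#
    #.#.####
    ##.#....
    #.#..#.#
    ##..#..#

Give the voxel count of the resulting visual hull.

196 voxels

initial block: 8^3 = 512
carve view 1 (along x, YZ-mask fill 46/64): 368 voxels remain
carve view 2 (along y, XZ-mask fill 35/64): 196 voxels remain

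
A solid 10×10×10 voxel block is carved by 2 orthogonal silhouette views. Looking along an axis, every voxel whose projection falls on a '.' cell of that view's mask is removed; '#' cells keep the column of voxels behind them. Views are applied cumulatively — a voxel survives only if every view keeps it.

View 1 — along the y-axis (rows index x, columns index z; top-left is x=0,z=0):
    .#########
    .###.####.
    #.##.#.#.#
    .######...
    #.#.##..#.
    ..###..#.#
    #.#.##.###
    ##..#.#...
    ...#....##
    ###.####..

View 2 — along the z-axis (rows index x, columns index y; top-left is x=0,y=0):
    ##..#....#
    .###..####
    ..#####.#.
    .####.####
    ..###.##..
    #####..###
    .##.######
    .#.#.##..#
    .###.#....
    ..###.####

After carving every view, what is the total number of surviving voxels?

remaining voxels: 371

start: 10×10×10 = 1000 voxels
step 1: project along y, AND mask (59/100) → |grid| = 590
step 2: project along z, AND mask (62/100) → |grid| = 371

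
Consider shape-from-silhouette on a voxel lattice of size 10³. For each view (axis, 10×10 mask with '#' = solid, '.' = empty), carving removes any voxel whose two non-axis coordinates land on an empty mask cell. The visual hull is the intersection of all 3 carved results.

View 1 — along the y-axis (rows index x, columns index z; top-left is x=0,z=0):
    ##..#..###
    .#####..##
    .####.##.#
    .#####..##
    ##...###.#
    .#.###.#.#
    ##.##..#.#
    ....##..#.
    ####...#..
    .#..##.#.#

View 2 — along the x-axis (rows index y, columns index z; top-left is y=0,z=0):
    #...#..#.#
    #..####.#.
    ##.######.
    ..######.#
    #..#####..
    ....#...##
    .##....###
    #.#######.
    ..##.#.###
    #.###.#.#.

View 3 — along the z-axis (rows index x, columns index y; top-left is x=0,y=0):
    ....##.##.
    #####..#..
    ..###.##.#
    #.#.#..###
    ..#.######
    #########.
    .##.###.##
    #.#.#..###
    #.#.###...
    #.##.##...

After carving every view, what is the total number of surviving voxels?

208 voxels

start: 10×10×10 = 1000 voxels
after view 1 [y-axis, 58 of 100 cells solid] → remaining = 580
after view 2 [x-axis, 59 of 100 cells solid] → remaining = 333
after view 3 [z-axis, 61 of 100 cells solid] → remaining = 208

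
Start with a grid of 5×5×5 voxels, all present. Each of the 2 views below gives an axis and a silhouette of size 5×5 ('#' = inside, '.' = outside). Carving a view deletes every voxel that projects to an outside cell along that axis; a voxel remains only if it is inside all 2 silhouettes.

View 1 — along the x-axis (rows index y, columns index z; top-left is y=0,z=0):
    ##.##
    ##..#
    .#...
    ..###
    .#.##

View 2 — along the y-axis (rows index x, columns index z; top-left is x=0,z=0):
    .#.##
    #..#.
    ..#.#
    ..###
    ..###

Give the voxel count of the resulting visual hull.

initial block: 5^3 = 125
carve view 1 (along x, YZ-mask fill 14/25): 70 voxels remain
carve view 2 (along y, XZ-mask fill 13/25): 37 voxels remain

|visual hull| = 37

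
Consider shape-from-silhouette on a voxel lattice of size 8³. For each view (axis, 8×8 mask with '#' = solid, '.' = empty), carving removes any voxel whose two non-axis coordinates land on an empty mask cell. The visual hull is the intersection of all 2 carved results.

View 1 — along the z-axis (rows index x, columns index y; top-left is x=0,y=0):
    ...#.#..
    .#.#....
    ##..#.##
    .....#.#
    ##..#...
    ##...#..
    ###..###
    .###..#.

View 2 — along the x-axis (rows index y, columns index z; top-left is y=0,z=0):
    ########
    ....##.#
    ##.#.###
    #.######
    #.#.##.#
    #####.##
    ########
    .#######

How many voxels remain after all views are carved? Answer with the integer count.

voxel count = 166

start: 8×8×8 = 512 voxels
  1. axis=2 (XY plane), |mask|=27  ⇒  voxels=216
  2. axis=0 (YZ plane), |mask|=51  ⇒  voxels=166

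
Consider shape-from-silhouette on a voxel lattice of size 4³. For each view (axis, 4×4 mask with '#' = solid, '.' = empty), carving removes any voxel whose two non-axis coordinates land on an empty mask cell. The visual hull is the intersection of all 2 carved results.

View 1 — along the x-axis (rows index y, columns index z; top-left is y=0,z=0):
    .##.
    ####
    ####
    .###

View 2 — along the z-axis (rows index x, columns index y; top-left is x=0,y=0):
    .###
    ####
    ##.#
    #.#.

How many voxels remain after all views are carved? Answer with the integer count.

start: 4×4×4 = 64 voxels
[1] x-view keeps 13 columns → grid now 52
[2] z-view keeps 12 columns → grid now 39

voxel count = 39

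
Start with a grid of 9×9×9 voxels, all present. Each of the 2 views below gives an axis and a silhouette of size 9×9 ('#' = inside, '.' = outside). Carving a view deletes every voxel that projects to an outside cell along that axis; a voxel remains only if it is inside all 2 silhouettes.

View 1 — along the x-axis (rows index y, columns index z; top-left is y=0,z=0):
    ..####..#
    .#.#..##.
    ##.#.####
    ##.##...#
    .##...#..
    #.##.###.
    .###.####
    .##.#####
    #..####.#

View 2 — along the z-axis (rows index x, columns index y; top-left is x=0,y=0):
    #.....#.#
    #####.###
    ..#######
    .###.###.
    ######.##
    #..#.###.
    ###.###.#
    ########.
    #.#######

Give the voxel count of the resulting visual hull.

start: 9×9×9 = 729 voxels
after view 1 [x-axis, 50 of 81 cells solid] → remaining = 450
after view 2 [z-axis, 60 of 81 cells solid] → remaining = 340

voxel count = 340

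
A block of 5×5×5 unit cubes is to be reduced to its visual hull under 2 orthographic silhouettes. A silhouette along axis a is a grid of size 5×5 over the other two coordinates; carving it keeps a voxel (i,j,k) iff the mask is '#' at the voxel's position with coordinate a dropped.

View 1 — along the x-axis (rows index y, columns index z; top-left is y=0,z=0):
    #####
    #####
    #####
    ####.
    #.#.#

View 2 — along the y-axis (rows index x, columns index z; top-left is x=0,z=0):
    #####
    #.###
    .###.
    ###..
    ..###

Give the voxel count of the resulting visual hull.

|visual hull| = 80

start: 5×5×5 = 125 voxels
step 1: project along x, AND mask (22/25) → |grid| = 110
step 2: project along y, AND mask (18/25) → |grid| = 80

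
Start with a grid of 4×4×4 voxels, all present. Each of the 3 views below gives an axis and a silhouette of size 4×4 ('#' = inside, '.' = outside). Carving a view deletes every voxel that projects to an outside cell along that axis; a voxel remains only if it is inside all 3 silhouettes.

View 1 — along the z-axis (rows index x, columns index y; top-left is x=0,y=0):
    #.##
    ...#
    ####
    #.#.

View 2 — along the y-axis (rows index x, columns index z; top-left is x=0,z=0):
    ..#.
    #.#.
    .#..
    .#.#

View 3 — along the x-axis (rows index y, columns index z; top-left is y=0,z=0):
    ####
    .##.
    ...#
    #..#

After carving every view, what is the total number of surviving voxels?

initial block: 4^3 = 64
[1] z-view keeps 10 columns → grid now 40
[2] y-view keeps 6 columns → grid now 13
[3] x-view keeps 9 columns → grid now 7

7 voxels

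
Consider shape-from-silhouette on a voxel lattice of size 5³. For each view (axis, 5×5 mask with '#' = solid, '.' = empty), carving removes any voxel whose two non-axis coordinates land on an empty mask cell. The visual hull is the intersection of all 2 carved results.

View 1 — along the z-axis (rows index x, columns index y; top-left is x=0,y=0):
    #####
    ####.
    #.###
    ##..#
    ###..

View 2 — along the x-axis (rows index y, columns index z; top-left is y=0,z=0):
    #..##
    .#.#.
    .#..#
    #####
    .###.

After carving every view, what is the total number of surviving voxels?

|visual hull| = 55

start: 5×5×5 = 125 voxels
after view 1 [z-axis, 19 of 25 cells solid] → remaining = 95
after view 2 [x-axis, 15 of 25 cells solid] → remaining = 55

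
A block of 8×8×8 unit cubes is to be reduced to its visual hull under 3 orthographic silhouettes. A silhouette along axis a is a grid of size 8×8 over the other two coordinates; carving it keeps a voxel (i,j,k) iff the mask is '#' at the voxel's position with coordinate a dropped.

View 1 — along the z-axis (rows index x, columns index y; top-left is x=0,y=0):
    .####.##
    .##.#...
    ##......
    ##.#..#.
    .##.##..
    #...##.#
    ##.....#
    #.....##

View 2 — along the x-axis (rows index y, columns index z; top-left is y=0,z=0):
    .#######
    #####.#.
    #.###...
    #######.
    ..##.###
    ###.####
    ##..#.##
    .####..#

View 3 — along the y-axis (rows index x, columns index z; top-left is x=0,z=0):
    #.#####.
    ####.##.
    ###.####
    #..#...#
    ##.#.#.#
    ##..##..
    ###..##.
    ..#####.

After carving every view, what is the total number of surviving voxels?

remaining voxels: 98

initial block: 8^3 = 512
carve view 1 (along z, XY-mask fill 29/64): 232 voxels remain
carve view 2 (along x, YZ-mask fill 46/64): 166 voxels remain
carve view 3 (along y, XZ-mask fill 41/64): 98 voxels remain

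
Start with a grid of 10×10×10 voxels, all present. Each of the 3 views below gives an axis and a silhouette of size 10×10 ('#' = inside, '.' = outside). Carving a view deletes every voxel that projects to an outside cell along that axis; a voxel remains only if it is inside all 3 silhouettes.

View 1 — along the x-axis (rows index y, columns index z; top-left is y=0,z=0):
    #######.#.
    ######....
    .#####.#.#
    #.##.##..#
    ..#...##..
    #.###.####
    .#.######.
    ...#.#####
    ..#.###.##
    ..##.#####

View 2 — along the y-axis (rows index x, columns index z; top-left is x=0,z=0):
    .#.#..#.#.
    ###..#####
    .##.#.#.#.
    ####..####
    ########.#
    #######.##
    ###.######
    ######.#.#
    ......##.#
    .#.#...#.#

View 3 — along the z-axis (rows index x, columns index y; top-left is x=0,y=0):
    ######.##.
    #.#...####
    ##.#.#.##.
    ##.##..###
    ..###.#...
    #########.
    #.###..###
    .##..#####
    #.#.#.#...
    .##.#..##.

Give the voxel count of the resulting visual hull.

271 voxels

full grid |V| = 1000
  1. axis=0 (YZ plane), |mask|=64  ⇒  voxels=640
  2. axis=1 (XZ plane), |mask|=67  ⇒  voxels=424
  3. axis=2 (XY plane), |mask|=63  ⇒  voxels=271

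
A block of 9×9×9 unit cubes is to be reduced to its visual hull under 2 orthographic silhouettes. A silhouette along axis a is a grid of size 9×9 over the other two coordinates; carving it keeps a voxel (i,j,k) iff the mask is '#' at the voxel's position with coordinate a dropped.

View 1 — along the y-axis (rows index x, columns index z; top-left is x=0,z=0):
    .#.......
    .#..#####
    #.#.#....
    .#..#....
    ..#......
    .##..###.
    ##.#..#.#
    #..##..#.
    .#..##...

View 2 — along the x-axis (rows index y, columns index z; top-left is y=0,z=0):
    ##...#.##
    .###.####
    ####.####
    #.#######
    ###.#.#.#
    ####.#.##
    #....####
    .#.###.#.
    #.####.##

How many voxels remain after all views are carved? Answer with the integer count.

remaining voxels: 186

initial block: 9^3 = 729
after view 1 [y-axis, 30 of 81 cells solid] → remaining = 270
after view 2 [x-axis, 58 of 81 cells solid] → remaining = 186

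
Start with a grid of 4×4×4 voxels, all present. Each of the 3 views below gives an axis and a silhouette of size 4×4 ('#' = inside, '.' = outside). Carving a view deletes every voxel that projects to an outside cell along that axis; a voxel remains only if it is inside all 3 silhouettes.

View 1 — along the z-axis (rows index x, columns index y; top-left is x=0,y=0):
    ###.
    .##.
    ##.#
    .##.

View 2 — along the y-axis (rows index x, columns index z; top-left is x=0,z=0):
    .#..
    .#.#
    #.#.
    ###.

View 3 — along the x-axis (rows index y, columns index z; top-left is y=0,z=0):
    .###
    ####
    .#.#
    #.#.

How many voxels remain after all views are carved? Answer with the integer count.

16 voxels

start: 4×4×4 = 64 voxels
[1] z-view keeps 10 columns → grid now 40
[2] y-view keeps 8 columns → grid now 19
[3] x-view keeps 11 columns → grid now 16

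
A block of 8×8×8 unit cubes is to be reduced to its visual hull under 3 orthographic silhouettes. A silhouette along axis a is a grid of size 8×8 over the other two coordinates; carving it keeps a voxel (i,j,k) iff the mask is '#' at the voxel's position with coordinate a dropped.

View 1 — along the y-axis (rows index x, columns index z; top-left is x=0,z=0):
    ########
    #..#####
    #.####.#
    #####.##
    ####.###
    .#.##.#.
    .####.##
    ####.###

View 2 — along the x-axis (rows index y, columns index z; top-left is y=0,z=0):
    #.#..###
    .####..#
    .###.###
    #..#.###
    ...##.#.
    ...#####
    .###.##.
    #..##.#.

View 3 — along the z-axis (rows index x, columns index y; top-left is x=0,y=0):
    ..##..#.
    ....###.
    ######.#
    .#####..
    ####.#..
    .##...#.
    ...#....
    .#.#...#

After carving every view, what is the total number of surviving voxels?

voxel count = 121

start: 8×8×8 = 512 voxels
step 1: project along y, AND mask (51/64) → |grid| = 408
step 2: project along x, AND mask (38/64) → |grid| = 249
step 3: project along z, AND mask (30/64) → |grid| = 121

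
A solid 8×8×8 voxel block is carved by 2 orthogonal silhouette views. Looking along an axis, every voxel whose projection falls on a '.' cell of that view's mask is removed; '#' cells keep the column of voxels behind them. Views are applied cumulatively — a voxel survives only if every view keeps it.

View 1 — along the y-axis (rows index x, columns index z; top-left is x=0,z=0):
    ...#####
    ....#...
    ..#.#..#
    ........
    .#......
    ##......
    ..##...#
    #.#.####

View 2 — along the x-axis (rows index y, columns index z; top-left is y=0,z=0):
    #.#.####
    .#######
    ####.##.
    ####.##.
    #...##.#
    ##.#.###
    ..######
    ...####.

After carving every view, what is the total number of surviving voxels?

remaining voxels: 115

before carving: 512 voxels (8×8×8)
[1] y-view keeps 21 columns → grid now 168
[2] x-view keeps 45 columns → grid now 115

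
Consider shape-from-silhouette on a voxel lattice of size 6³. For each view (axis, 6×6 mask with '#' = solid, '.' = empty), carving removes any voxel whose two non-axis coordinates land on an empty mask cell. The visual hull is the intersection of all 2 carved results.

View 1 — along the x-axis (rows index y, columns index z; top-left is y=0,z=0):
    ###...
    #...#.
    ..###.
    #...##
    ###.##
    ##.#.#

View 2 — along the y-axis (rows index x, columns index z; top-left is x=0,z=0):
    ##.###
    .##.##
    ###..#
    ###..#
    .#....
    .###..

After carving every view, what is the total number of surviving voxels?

69 voxels

before carving: 216 voxels (6×6×6)
carve view 1 (along x, YZ-mask fill 20/36): 120 voxels remain
carve view 2 (along y, XZ-mask fill 21/36): 69 voxels remain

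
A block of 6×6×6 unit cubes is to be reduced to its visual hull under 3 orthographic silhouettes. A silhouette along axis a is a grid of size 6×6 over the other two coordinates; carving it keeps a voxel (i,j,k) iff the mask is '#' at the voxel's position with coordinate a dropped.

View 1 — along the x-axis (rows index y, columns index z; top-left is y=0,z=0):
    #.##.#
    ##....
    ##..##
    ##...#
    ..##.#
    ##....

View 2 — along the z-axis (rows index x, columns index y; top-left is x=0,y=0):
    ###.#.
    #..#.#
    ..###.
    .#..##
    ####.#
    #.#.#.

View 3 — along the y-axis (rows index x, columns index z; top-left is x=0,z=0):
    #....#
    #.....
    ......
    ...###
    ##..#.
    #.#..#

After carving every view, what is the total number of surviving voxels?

|visual hull| = 28

before carving: 216 voxels (6×6×6)
step 1: project along x, AND mask (18/36) → |grid| = 108
step 2: project along z, AND mask (21/36) → |grid| = 65
step 3: project along y, AND mask (12/36) → |grid| = 28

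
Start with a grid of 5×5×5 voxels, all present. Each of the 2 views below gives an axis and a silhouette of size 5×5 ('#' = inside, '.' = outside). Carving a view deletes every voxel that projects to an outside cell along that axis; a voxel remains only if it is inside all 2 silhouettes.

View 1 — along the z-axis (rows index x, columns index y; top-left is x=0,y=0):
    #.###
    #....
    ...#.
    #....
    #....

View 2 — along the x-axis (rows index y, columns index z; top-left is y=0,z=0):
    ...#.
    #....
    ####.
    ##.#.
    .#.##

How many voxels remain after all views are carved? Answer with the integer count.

remaining voxels: 17

initial block: 5^3 = 125
step 1: project along z, AND mask (8/25) → |grid| = 40
step 2: project along x, AND mask (12/25) → |grid| = 17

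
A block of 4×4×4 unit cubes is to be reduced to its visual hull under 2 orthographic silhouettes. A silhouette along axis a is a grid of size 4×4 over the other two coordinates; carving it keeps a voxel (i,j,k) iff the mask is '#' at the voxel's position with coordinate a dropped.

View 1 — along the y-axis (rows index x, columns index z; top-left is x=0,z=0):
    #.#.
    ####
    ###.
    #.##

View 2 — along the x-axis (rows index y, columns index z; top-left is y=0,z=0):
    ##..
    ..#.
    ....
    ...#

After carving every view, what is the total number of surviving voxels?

before carving: 64 voxels (4×4×4)
V1 y: intersect with XZ mask (12 set) -- 48 left
V2 x: intersect with YZ mask (4 set) -- 12 left

12 voxels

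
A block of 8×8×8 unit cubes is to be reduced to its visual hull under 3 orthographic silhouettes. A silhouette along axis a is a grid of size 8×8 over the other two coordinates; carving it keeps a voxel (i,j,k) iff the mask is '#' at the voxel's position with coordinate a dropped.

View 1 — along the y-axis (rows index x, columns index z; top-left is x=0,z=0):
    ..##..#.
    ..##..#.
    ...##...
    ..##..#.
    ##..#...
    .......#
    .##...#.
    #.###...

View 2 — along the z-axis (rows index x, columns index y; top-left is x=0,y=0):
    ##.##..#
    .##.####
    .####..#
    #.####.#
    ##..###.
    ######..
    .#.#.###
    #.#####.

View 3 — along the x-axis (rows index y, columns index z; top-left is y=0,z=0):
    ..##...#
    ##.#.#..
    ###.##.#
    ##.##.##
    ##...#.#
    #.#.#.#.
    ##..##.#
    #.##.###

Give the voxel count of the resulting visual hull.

initial block: 8^3 = 512
carve view 1 (along y, XZ-mask fill 22/64): 176 voxels remain
carve view 2 (along z, XY-mask fill 44/64): 121 voxels remain
carve view 3 (along x, YZ-mask fill 38/64): 65 voxels remain

voxel count = 65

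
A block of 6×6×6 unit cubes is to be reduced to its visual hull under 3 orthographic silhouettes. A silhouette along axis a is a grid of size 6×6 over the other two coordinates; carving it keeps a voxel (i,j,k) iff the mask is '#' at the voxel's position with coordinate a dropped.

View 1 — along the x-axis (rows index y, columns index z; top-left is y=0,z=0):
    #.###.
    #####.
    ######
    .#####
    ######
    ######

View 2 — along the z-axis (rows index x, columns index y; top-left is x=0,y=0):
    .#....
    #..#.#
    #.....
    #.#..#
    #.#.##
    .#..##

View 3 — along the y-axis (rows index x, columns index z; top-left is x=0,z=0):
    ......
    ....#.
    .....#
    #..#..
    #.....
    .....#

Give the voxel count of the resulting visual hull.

remaining voxels: 15

full grid |V| = 216
step 1: project along x, AND mask (32/36) → |grid| = 192
step 2: project along z, AND mask (15/36) → |grid| = 79
step 3: project along y, AND mask (6/36) → |grid| = 15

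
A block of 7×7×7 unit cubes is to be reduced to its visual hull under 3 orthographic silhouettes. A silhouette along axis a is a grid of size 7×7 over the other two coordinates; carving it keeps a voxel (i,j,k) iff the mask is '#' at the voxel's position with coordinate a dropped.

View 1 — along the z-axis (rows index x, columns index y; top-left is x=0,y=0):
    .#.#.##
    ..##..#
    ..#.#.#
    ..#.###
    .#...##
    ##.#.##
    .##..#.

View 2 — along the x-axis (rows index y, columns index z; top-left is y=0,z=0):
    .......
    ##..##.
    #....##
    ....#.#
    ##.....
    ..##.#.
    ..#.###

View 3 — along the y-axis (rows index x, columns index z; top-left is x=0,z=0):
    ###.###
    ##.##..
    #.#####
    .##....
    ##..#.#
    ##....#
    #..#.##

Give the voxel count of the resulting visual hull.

before carving: 343 voxels (7×7×7)
after view 1 [z-axis, 25 of 49 cells solid] → remaining = 175
after view 2 [x-axis, 18 of 49 cells solid] → remaining = 77
after view 3 [y-axis, 29 of 49 cells solid] → remaining = 42

voxel count = 42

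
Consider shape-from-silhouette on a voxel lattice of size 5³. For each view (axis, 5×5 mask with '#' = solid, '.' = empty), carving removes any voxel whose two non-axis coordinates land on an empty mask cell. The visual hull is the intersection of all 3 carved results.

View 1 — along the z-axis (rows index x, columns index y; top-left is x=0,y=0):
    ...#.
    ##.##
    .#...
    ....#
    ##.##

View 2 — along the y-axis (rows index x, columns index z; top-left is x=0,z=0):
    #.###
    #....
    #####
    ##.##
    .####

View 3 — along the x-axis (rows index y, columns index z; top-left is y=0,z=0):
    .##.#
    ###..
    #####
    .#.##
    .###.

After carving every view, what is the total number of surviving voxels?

before carving: 125 voxels (5×5×5)
carve view 1 (along z, XY-mask fill 11/25): 55 voxels remain
carve view 2 (along y, XZ-mask fill 18/25): 33 voxels remain
carve view 3 (along x, YZ-mask fill 17/25): 19 voxels remain

voxel count = 19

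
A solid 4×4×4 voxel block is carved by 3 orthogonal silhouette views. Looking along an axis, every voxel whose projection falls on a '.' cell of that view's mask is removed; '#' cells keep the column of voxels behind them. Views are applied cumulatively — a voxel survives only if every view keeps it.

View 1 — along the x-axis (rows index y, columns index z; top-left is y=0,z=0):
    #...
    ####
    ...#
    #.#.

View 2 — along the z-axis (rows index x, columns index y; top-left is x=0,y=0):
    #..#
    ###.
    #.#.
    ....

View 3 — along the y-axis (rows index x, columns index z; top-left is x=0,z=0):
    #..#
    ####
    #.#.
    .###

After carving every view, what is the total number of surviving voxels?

9 voxels

initial block: 4^3 = 64
step 1: project along x, AND mask (8/16) → |grid| = 32
step 2: project along z, AND mask (7/16) → |grid| = 11
step 3: project along y, AND mask (11/16) → |grid| = 9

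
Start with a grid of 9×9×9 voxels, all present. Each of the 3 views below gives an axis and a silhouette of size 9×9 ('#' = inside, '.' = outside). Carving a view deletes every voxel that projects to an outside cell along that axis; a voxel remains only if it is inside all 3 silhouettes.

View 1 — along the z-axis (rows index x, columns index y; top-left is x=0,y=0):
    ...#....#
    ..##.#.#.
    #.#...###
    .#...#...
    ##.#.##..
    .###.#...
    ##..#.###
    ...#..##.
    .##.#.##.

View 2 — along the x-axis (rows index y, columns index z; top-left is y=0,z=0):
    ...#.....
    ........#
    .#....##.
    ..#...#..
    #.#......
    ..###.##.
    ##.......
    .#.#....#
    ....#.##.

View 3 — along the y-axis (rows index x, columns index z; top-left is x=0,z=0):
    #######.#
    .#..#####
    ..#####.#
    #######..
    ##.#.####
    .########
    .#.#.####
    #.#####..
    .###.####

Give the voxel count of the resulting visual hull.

remaining voxels: 63

start: 9×9×9 = 729 voxels
after view 1 [z-axis, 36 of 81 cells solid] → remaining = 324
after view 2 [x-axis, 22 of 81 cells solid] → remaining = 88
after view 3 [y-axis, 61 of 81 cells solid] → remaining = 63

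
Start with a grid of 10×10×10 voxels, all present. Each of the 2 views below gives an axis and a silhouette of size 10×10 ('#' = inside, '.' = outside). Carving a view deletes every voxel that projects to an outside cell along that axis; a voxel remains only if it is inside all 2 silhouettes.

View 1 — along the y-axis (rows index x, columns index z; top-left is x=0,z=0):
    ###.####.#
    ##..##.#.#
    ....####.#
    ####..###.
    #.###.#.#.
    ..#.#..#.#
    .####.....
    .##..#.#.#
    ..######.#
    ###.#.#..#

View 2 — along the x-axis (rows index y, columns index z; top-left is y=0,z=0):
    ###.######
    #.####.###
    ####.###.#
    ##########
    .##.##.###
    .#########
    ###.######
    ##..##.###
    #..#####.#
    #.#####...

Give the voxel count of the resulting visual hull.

474 voxels

before carving: 1000 voxels (10×10×10)
after view 1 [y-axis, 58 of 100 cells solid] → remaining = 580
after view 2 [x-axis, 80 of 100 cells solid] → remaining = 474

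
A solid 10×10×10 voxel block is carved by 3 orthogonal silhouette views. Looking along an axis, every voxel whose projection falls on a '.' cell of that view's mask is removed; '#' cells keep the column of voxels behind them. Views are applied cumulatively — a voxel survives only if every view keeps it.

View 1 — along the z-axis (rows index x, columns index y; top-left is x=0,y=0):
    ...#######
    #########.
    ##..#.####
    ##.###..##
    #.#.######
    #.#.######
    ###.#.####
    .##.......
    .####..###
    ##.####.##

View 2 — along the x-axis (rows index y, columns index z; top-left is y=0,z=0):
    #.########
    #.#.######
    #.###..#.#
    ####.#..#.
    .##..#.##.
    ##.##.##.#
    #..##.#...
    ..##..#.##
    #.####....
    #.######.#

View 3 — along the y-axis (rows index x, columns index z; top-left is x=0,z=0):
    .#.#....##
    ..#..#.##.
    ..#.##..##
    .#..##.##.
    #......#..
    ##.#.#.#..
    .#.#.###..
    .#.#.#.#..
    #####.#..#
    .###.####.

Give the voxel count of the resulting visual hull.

start: 10×10×10 = 1000 voxels
V1 z: intersect with XY mask (71 set) -- 710 left
V2 x: intersect with YZ mask (63 set) -- 444 left
V3 y: intersect with XZ mask (48 set) -- 210 left

210 voxels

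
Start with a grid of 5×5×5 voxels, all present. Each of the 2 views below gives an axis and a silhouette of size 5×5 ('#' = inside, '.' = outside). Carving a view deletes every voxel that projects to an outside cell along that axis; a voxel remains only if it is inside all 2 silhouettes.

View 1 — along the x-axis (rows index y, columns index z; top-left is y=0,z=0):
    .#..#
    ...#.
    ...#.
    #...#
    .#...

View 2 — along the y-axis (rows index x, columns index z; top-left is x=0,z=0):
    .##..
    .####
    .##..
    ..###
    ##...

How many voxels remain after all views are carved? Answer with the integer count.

remaining voxels: 17

full grid |V| = 125
after view 1 [x-axis, 7 of 25 cells solid] → remaining = 35
after view 2 [y-axis, 13 of 25 cells solid] → remaining = 17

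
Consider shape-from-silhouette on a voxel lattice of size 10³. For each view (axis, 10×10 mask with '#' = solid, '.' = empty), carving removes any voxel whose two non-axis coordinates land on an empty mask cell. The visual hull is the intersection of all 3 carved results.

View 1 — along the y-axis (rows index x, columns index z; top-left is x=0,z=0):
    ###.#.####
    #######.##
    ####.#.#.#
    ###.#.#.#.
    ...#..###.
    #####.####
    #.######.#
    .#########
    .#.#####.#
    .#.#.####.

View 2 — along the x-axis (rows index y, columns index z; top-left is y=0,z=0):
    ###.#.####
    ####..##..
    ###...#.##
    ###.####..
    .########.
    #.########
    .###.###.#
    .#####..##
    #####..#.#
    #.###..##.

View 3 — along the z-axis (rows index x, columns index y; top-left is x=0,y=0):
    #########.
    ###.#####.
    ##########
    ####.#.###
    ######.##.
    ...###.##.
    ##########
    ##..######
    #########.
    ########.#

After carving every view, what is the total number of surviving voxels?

remaining voxels: 443

full grid |V| = 1000
V1 y: intersect with XZ mask (73 set) -- 730 left
V2 x: intersect with YZ mask (71 set) -- 522 left
V3 z: intersect with XY mask (84 set) -- 443 left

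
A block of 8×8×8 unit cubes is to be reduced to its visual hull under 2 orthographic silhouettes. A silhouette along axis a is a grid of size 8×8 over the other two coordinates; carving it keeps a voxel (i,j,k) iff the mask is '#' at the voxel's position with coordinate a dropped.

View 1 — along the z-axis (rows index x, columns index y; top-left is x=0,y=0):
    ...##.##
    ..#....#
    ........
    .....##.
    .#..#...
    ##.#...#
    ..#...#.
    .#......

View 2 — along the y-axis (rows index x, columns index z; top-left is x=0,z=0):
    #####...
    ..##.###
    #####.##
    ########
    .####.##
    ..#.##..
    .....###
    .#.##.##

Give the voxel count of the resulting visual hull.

full grid |V| = 512
after view 1 [z-axis, 17 of 64 cells solid] → remaining = 136
after view 2 [y-axis, 42 of 64 cells solid] → remaining = 81

|visual hull| = 81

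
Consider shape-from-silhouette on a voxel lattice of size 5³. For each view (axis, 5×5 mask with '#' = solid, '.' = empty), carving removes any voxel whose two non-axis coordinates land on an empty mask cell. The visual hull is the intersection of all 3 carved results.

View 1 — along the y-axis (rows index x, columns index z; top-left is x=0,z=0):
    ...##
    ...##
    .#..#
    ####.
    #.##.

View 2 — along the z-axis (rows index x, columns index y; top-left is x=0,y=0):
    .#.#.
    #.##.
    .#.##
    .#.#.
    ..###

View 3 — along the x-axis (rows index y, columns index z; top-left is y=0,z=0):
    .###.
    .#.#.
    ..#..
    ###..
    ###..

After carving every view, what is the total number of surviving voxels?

start: 5×5×5 = 125 voxels
  1. axis=1 (XZ plane), |mask|=13  ⇒  voxels=65
  2. axis=2 (XY plane), |mask|=13  ⇒  voxels=33
  3. axis=0 (YZ plane), |mask|=12  ⇒  voxels=15

15 voxels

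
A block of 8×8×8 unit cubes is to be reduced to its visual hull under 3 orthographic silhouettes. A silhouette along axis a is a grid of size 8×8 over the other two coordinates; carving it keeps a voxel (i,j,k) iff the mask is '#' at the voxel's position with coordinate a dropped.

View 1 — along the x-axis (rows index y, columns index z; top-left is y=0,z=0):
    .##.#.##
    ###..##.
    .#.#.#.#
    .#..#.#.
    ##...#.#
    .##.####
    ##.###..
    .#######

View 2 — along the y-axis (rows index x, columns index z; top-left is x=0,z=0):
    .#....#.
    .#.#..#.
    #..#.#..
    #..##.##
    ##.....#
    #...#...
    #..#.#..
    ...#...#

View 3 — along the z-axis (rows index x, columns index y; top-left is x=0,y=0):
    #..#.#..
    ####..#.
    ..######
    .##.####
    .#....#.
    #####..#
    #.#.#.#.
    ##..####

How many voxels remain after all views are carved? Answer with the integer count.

start: 8×8×8 = 512 voxels
  1. axis=0 (YZ plane), |mask|=39  ⇒  voxels=312
  2. axis=1 (XZ plane), |mask|=23  ⇒  voxels=106
  3. axis=2 (XY plane), |mask|=38  ⇒  voxels=64

voxel count = 64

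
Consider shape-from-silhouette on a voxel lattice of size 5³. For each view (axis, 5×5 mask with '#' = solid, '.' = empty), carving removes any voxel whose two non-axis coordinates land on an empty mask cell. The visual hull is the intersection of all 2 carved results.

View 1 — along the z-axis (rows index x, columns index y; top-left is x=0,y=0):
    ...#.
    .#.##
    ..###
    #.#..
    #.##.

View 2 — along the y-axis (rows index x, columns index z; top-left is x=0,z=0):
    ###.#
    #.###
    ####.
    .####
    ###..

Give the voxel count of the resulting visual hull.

initial block: 5^3 = 125
[1] z-view keeps 12 columns → grid now 60
[2] y-view keeps 19 columns → grid now 45

|visual hull| = 45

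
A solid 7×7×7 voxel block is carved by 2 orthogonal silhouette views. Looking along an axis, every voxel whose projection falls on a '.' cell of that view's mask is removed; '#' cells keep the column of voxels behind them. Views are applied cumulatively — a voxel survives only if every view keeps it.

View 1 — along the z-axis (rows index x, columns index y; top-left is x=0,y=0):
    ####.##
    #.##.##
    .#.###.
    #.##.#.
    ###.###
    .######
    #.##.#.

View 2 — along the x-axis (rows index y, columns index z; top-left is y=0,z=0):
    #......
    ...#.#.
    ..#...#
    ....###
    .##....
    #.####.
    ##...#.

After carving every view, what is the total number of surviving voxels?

|visual hull| = 96

start: 7×7×7 = 343 voxels
[1] z-view keeps 35 columns → grid now 245
[2] x-view keeps 18 columns → grid now 96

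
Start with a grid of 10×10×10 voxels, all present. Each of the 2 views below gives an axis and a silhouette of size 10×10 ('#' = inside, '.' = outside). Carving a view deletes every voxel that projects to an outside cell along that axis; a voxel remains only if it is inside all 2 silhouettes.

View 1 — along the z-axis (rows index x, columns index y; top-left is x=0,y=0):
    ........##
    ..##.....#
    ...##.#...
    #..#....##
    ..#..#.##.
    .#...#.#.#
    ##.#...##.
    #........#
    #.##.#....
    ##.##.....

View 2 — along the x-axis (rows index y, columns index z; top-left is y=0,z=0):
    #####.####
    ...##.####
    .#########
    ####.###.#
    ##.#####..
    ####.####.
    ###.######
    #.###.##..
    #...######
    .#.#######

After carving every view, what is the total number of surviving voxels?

271 voxels

start: 10×10×10 = 1000 voxels
carve view 1 (along z, XY-mask fill 35/100): 350 voxels remain
carve view 2 (along x, YZ-mask fill 77/100): 271 voxels remain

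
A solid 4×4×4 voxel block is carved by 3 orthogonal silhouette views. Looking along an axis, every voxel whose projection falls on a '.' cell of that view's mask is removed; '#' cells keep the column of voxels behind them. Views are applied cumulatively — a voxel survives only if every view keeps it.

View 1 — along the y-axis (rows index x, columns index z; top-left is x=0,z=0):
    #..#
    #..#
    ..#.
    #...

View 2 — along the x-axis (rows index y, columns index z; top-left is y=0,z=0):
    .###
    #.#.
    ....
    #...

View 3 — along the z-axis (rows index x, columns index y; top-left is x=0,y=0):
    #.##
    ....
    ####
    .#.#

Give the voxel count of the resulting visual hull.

before carving: 64 voxels (4×4×4)
step 1: project along y, AND mask (6/16) → |grid| = 24
step 2: project along x, AND mask (6/16) → |grid| = 10
step 3: project along z, AND mask (9/16) → |grid| = 6

6 voxels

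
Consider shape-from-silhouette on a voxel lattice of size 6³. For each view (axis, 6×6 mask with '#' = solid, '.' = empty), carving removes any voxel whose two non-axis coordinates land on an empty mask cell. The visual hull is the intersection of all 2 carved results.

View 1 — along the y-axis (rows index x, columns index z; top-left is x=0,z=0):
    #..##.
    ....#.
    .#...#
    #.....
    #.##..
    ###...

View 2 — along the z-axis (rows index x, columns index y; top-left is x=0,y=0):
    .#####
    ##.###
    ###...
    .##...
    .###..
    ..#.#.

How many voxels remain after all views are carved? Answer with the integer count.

remaining voxels: 43

initial block: 6^3 = 216
[1] y-view keeps 13 columns → grid now 78
[2] z-view keeps 20 columns → grid now 43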